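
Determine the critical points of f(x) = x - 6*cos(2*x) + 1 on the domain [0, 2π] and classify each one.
f'(x) = 12*sin(2*x) + 1

Solve f'(x) = 0 on [0, 2π]:
  f'(x) = 0 ⇔ sin(2*x) = -1/12, i.e. 2*x = arcsin(-1/12) + 2nπ or 2*x = π − arcsin(-1/12) + 2nπ; keep the solutions lying in [0, 2π].
  ⇒ x = asin(1/12)/2 + pi/2 ≈ 1.6125, pi - asin(1/12)/2 ≈ 3.0999, asin(1/12)/2 + 3*pi/2 ≈ 4.7541, -asin(1/12)/2 + 2*pi ≈ 6.2415

f''(x) = 24*cos(2*x)
Second-derivative test at each critical point:
  f''(1.6125) = -23.9165 < 0 → local maximum
  f''(3.0999) = 23.9165 > 0 → local minimum
  f''(4.7541) = -23.9165 < 0 → local maximum
  f''(6.2415) = 23.9165 > 0 → local minimum

Critical points: x = asin(1/12)/2 + pi/2 ≈ 1.6125 (local maximum); x = pi - asin(1/12)/2 ≈ 3.0999 (local minimum); x = asin(1/12)/2 + 3*pi/2 ≈ 4.7541 (local maximum); x = -asin(1/12)/2 + 2*pi ≈ 6.2415 (local minimum)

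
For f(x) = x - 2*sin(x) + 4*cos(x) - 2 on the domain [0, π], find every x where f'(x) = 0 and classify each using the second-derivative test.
f'(x) = -4*sin(x) - 2*cos(x) + 1

Solve f'(x) = 0 on [0, π]:
  f'(x) = 0 ⇔ -4*sin(x) - 2*cos(x) = -1. Write the left side as R·cos(x + φ) with R = √((-2)² + 4²) = 2*sqrt(5), cos φ = -sqrt(5)/5, sin φ = 2*sqrt(5)/5; then cos(x + φ) = -sqrt(5)/10. Solve for x and keep the solutions lying in [0, π].
  ⇒ x = atan((2 + sqrt(19))/(1 - 2*sqrt(19))) + pi ≈ 2.4524

f''(x) = 2*sin(x) - 4*cos(x)
Second-derivative test at each critical point:
  f''(2.4524) = 4.3589 > 0 → local minimum

Critical points: x = atan((2 + sqrt(19))/(1 - 2*sqrt(19))) + pi ≈ 2.4524 (local minimum)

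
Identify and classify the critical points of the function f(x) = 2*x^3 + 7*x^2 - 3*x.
f'(x) = 6*x^2 + 14*x - 3

Solve f'(x) = 0:
  6*x^2 + 14*x - 3 = 0 has no rational roots; quadratic formula: x = (-14 ± √268)/12.
  ⇒ x = -sqrt(67)/6 - 7/6 ≈ -2.5309, -7/6 + sqrt(67)/6 ≈ 0.1976

f''(x) = 12*x + 14
Second-derivative test at each critical point:
  f''(-2.5309) = -16.3707 < 0 → local maximum
  f''(0.1976) = 16.3707 > 0 → local minimum

Critical points: x = -sqrt(67)/6 - 7/6 ≈ -2.5309 (local maximum); x = -7/6 + sqrt(67)/6 ≈ 0.1976 (local minimum)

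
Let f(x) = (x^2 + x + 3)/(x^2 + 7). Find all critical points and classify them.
f'(x) = (-x^2 + 8*x + 7)/(x^4 + 14*x^2 + 49)

Solve f'(x) = 0:
  f'(x) = -(x^2 - 8*x - 7)/(x^2 + 7)^2; the denominator is positive wherever f is defined, so f'(x) = 0 ⇔ -x^2 + 8*x + 7 = 0.
  x^2 - 8*x - 7 = 0 has no rational roots; quadratic formula: x = (8 ± √92)/2.
  ⇒ x = 4 - sqrt(23) ≈ -0.7958, 4 + sqrt(23) ≈ 8.7958

f''(x) = 2*(x^3 - 12*x^2 - 21*x + 28)/(x^6 + 21*x^4 + 147*x^2 + 343)
Second-derivative test at each critical point:
  f''(-0.7958) = 0.1646 > 0 → local minimum
  f''(8.7958) = -0.0013 < 0 → local maximum

Critical points: x = 4 - sqrt(23) ≈ -0.7958 (local minimum); x = 4 + sqrt(23) ≈ 8.7958 (local maximum)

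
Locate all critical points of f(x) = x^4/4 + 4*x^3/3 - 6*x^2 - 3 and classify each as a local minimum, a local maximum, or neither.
f'(x) = x*(x^2 + 4*x - 12)

Solve f'(x) = 0:
  Factor: x^3 + 4*x^2 - 12*x = x*(x - 2)*(x + 6) = 0.
  ⇒ x = -6, 0, 2

f''(x) = 3*x^2 + 8*x - 12
Second-derivative test at each critical point:
  f''(-6) = 48 > 0 → local minimum
  f''(0) = -12 < 0 → local maximum
  f''(2) = 16 > 0 → local minimum

Critical points: x = -6 (local minimum); x = 0 (local maximum); x = 2 (local minimum)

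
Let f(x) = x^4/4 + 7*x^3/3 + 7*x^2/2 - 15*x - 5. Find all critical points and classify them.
f'(x) = x^3 + 7*x^2 + 7*x - 15

Solve f'(x) = 0:
  Factor: x^3 + 7*x^2 + 7*x - 15 = (x - 1)*(x + 3)*(x + 5) = 0.
  ⇒ x = -5, -3, 1

f''(x) = 3*x^2 + 14*x + 7
Second-derivative test at each critical point:
  f''(-5) = 12 > 0 → local minimum
  f''(-3) = -8 < 0 → local maximum
  f''(1) = 24 > 0 → local minimum

Critical points: x = -5 (local minimum); x = -3 (local maximum); x = 1 (local minimum)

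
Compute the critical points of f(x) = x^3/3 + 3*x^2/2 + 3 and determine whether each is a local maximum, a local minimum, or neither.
f'(x) = x*(x + 3)

Solve f'(x) = 0:
  Factor: x^2 + 3*x = x*(x + 3) = 0.
  ⇒ x = -3, 0

f''(x) = 2*x + 3
Second-derivative test at each critical point:
  f''(-3) = -3 < 0 → local maximum
  f''(0) = 3 > 0 → local minimum

Critical points: x = -3 (local maximum); x = 0 (local minimum)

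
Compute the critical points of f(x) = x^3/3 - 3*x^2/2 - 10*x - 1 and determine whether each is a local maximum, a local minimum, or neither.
f'(x) = x^2 - 3*x - 10

Solve f'(x) = 0:
  Factor: x^2 - 3*x - 10 = (x - 5)*(x + 2) = 0.
  ⇒ x = -2, 5

f''(x) = 2*x - 3
Second-derivative test at each critical point:
  f''(-2) = -7 < 0 → local maximum
  f''(5) = 7 > 0 → local minimum

Critical points: x = -2 (local maximum); x = 5 (local minimum)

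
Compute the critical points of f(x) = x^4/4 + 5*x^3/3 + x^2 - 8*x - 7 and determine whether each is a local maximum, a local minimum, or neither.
f'(x) = x^3 + 5*x^2 + 2*x - 8

Solve f'(x) = 0:
  Factor: x^3 + 5*x^2 + 2*x - 8 = (x - 1)*(x + 2)*(x + 4) = 0.
  ⇒ x = -4, -2, 1

f''(x) = 3*x^2 + 10*x + 2
Second-derivative test at each critical point:
  f''(-4) = 10 > 0 → local minimum
  f''(-2) = -6 < 0 → local maximum
  f''(1) = 15 > 0 → local minimum

Critical points: x = -4 (local minimum); x = -2 (local maximum); x = 1 (local minimum)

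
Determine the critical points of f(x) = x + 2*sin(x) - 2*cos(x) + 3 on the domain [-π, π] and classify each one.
f'(x) = 2*sqrt(2)*sin(x + pi/4) + 1

Solve f'(x) = 0 on [-π, π]:
  f'(x) = 0 ⇔ 2*sin(x) + 2*cos(x) = -1. Write the left side as R·cos(x + φ) with R = √(2² + (-2)²) = 2*sqrt(2), cos φ = sqrt(2)/2, sin φ = -sqrt(2)/2; then cos(x + φ) = -sqrt(2)/4. Solve for x and keep the solutions lying in [-π, π].
  ⇒ x = atan((-sqrt(7) - 1)/(-1 + sqrt(7))) ≈ -1.1468, atan((-1 + sqrt(7))/(-sqrt(7) - 1)) + pi ≈ 2.7176

f''(x) = 2*sqrt(2)*cos(x + pi/4)
Second-derivative test at each critical point:
  f''(-1.1468) = 2.6458 > 0 → local minimum
  f''(2.7176) = -2.6458 < 0 → local maximum

Critical points: x = atan((-sqrt(7) - 1)/(-1 + sqrt(7))) ≈ -1.1468 (local minimum); x = atan((-1 + sqrt(7))/(-sqrt(7) - 1)) + pi ≈ 2.7176 (local maximum)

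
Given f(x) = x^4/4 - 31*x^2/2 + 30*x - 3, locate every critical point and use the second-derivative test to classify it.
f'(x) = x^3 - 31*x + 30

Solve f'(x) = 0:
  Factor: x^3 - 31*x + 30 = (x - 5)*(x - 1)*(x + 6) = 0.
  ⇒ x = -6, 1, 5

f''(x) = 3*x^2 - 31
Second-derivative test at each critical point:
  f''(-6) = 77 > 0 → local minimum
  f''(1) = -28 < 0 → local maximum
  f''(5) = 44 > 0 → local minimum

Critical points: x = -6 (local minimum); x = 1 (local maximum); x = 5 (local minimum)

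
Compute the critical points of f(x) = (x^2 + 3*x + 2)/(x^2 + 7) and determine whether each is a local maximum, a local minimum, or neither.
f'(x) = (-3*x^2 + 10*x + 21)/(x^4 + 14*x^2 + 49)

Solve f'(x) = 0:
  f'(x) = -(3*x^2 - 10*x - 21)/(x^2 + 7)^2; the denominator is positive wherever f is defined, so f'(x) = 0 ⇔ -3*x^2 + 10*x + 21 = 0.
  3*x^2 - 10*x - 21 = 0 has no rational roots; quadratic formula: x = (10 ± √352)/6.
  ⇒ x = 5/3 - 2*sqrt(22)/3 ≈ -1.4603, 5/3 + 2*sqrt(22)/3 ≈ 4.7936

f''(x) = 2*(3*x^3 - 15*x^2 - 63*x + 35)/(x^6 + 21*x^4 + 147*x^2 + 343)
Second-derivative test at each critical point:
  f''(-1.4603) = 0.2250 > 0 → local minimum
  f''(4.7936) = -0.0209 < 0 → local maximum

Critical points: x = 5/3 - 2*sqrt(22)/3 ≈ -1.4603 (local minimum); x = 5/3 + 2*sqrt(22)/3 ≈ 4.7936 (local maximum)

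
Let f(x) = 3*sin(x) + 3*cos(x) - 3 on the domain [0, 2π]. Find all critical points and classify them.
f'(x) = 3*sqrt(2)*cos(x + pi/4)

Solve f'(x) = 0 on [0, 2π]:
  f'(x) = 0 ⇔ 3*cos(x) = 3*sin(x) ⇔ tan(x) = 1, i.e. x = arctan(1) + nπ; keep the solutions lying in [0, 2π].
  ⇒ x = pi/4 ≈ 0.7854, 5*pi/4 ≈ 3.9270

f''(x) = -3*sqrt(2)*sin(x + pi/4)
Second-derivative test at each critical point:
  f''(0.7854) = -4.2426 < 0 → local maximum
  f''(3.9270) = 4.2426 > 0 → local minimum

Critical points: x = pi/4 ≈ 0.7854 (local maximum); x = 5*pi/4 ≈ 3.9270 (local minimum)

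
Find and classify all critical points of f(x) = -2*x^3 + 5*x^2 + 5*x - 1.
f'(x) = -6*x^2 + 10*x + 5

Solve f'(x) = 0:
  6*x^2 - 10*x - 5 = 0 has no rational roots; quadratic formula: x = (10 ± √220)/12.
  ⇒ x = 5/6 - sqrt(55)/6 ≈ -0.4027, 5/6 + sqrt(55)/6 ≈ 2.0694

f''(x) = 10 - 12*x
Second-derivative test at each critical point:
  f''(-0.4027) = 14.8324 > 0 → local minimum
  f''(2.0694) = -14.8324 < 0 → local maximum

Critical points: x = 5/6 - sqrt(55)/6 ≈ -0.4027 (local minimum); x = 5/6 + sqrt(55)/6 ≈ 2.0694 (local maximum)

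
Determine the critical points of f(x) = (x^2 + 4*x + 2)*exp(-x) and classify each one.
f'(x) = (-x^2 - 2*x + 2)*exp(-x)

Solve f'(x) = 0:
  f'(x) = (-x^2 - 2*x + 2)·exp(-x) and exp(-x) > 0 for every x, so f'(x) = 0 ⇔ -x^2 - 2*x + 2 = 0.
  x^2 + 2*x - 2 = 0 has no rational roots; quadratic formula: x = (-2 ± √12)/2.
  ⇒ x = -sqrt(3) - 1 ≈ -2.7321, -1 + sqrt(3) ≈ 0.7321

f''(x) = (x^2 - 4)*exp(-x)
Second-derivative test at each critical point:
  f''(-2.7321) = 53.2237 > 0 → local minimum
  f''(0.7321) = -1.6660 < 0 → local maximum

Critical points: x = -sqrt(3) - 1 ≈ -2.7321 (local minimum); x = -1 + sqrt(3) ≈ 0.7321 (local maximum)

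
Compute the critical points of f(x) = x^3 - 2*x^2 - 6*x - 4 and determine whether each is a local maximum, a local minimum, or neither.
f'(x) = 3*x^2 - 4*x - 6

Solve f'(x) = 0:
  3*x^2 - 4*x - 6 = 0 has no rational roots; quadratic formula: x = (4 ± √88)/6.
  ⇒ x = 2/3 - sqrt(22)/3 ≈ -0.8968, 2/3 + sqrt(22)/3 ≈ 2.2301

f''(x) = 6*x - 4
Second-derivative test at each critical point:
  f''(-0.8968) = -9.3808 < 0 → local maximum
  f''(2.2301) = 9.3808 > 0 → local minimum

Critical points: x = 2/3 - sqrt(22)/3 ≈ -0.8968 (local maximum); x = 2/3 + sqrt(22)/3 ≈ 2.2301 (local minimum)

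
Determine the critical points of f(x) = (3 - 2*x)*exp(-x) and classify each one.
f'(x) = (2*x - 5)*exp(-x)

Solve f'(x) = 0:
  f'(x) = (2*x - 5)·exp(-x) and exp(-x) > 0 for every x, so f'(x) = 0 ⇔ 2*x - 5 = 0.
  2*x - 5 = 0.
  ⇒ x = 5/2

f''(x) = (7 - 2*x)*exp(-x)
Second-derivative test at each critical point:
  f''(5/2) = 0.1642 > 0 → local minimum

Critical points: x = 5/2 (local minimum)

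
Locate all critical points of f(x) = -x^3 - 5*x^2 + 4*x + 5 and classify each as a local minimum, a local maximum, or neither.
f'(x) = -3*x^2 - 10*x + 4

Solve f'(x) = 0:
  3*x^2 + 10*x - 4 = 0 has no rational roots; quadratic formula: x = (-10 ± √148)/6.
  ⇒ x = -sqrt(37)/3 - 5/3 ≈ -3.6943, -5/3 + sqrt(37)/3 ≈ 0.3609

f''(x) = -6*x - 10
Second-derivative test at each critical point:
  f''(-3.6943) = 12.1655 > 0 → local minimum
  f''(0.3609) = -12.1655 < 0 → local maximum

Critical points: x = -sqrt(37)/3 - 5/3 ≈ -3.6943 (local minimum); x = -5/3 + sqrt(37)/3 ≈ 0.3609 (local maximum)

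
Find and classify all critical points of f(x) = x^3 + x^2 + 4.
f'(x) = x*(3*x + 2)

Solve f'(x) = 0:
  Factor: 3*x^2 + 2*x = x*(3*x + 2) = 0.
  ⇒ x = -2/3, 0

f''(x) = 6*x + 2
Second-derivative test at each critical point:
  f''(-2/3) = -2 < 0 → local maximum
  f''(0) = 2 > 0 → local minimum

Critical points: x = -2/3 (local maximum); x = 0 (local minimum)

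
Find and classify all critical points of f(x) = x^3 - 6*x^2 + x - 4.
f'(x) = 3*x^2 - 12*x + 1

Solve f'(x) = 0:
  3*x^2 - 12*x + 1 = 0 has no rational roots; quadratic formula: x = (12 ± √132)/6.
  ⇒ x = 2 - sqrt(33)/3 ≈ 0.0851, sqrt(33)/3 + 2 ≈ 3.9149

f''(x) = 6*x - 12
Second-derivative test at each critical point:
  f''(0.0851) = -11.4891 < 0 → local maximum
  f''(3.9149) = 11.4891 > 0 → local minimum

Critical points: x = 2 - sqrt(33)/3 ≈ 0.0851 (local maximum); x = sqrt(33)/3 + 2 ≈ 3.9149 (local minimum)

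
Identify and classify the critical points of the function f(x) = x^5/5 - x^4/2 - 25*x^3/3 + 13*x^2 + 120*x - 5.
f'(x) = x^4 - 2*x^3 - 25*x^2 + 26*x + 120

Solve f'(x) = 0:
  Factor: x^4 - 2*x^3 - 25*x^2 + 26*x + 120 = (x - 5)*(x - 3)*(x + 2)*(x + 4) = 0.
  ⇒ x = -4, -2, 3, 5

f''(x) = 4*x^3 - 6*x^2 - 50*x + 26
Second-derivative test at each critical point:
  f''(-4) = -126 < 0 → local maximum
  f''(-2) = 70 > 0 → local minimum
  f''(3) = -70 < 0 → local maximum
  f''(5) = 126 > 0 → local minimum

Critical points: x = -4 (local maximum); x = -2 (local minimum); x = 3 (local maximum); x = 5 (local minimum)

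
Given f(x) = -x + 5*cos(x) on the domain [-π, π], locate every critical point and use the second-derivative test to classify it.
f'(x) = -5*sin(x) - 1

Solve f'(x) = 0 on [-π, π]:
  f'(x) = 0 ⇔ sin(x) = -1/5, i.e. x = arcsin(-1/5) + 2nπ or x = π − arcsin(-1/5) + 2nπ; keep the solutions lying in [-π, π].
  ⇒ x = -pi + asin(1/5) ≈ -2.9402, -asin(1/5) ≈ -0.2014

f''(x) = -5*cos(x)
Second-derivative test at each critical point:
  f''(-2.9402) = 4.8990 > 0 → local minimum
  f''(-0.2014) = -4.8990 < 0 → local maximum

Critical points: x = -pi + asin(1/5) ≈ -2.9402 (local minimum); x = -asin(1/5) ≈ -0.2014 (local maximum)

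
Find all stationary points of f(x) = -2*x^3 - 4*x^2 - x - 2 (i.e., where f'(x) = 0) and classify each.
f'(x) = -6*x^2 - 8*x - 1

Solve f'(x) = 0:
  6*x^2 + 8*x + 1 = 0 has no rational roots; quadratic formula: x = (-8 ± √40)/12.
  ⇒ x = -2/3 - sqrt(10)/6 ≈ -1.1937, -2/3 + sqrt(10)/6 ≈ -0.1396

f''(x) = -12*x - 8
Second-derivative test at each critical point:
  f''(-1.1937) = 6.3246 > 0 → local minimum
  f''(-0.1396) = -6.3246 < 0 → local maximum

Critical points: x = -2/3 - sqrt(10)/6 ≈ -1.1937 (local minimum); x = -2/3 + sqrt(10)/6 ≈ -0.1396 (local maximum)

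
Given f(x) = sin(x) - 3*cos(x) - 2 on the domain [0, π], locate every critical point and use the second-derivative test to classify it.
f'(x) = 3*sin(x) + cos(x)

Solve f'(x) = 0 on [0, π]:
  f'(x) = 0 ⇔ cos(x) = -3*sin(x) ⇔ tan(x) = -1/3, i.e. x = arctan(-1/3) + nπ; keep the solutions lying in [0, π].
  ⇒ x = pi - atan(1/3) ≈ 2.8198

f''(x) = -sin(x) + 3*cos(x)
Second-derivative test at each critical point:
  f''(2.8198) = -3.1623 < 0 → local maximum

Critical points: x = pi - atan(1/3) ≈ 2.8198 (local maximum)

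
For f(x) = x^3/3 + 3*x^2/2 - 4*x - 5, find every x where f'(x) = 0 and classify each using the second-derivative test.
f'(x) = x^2 + 3*x - 4

Solve f'(x) = 0:
  Factor: x^2 + 3*x - 4 = (x - 1)*(x + 4) = 0.
  ⇒ x = -4, 1

f''(x) = 2*x + 3
Second-derivative test at each critical point:
  f''(-4) = -5 < 0 → local maximum
  f''(1) = 5 > 0 → local minimum

Critical points: x = -4 (local maximum); x = 1 (local minimum)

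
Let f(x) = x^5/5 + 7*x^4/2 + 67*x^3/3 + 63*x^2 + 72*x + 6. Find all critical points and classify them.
f'(x) = x^4 + 14*x^3 + 67*x^2 + 126*x + 72

Solve f'(x) = 0:
  Factor: x^4 + 14*x^3 + 67*x^2 + 126*x + 72 = (x + 1)*(x + 3)*(x + 4)*(x + 6) = 0.
  ⇒ x = -6, -4, -3, -1

f''(x) = 4*x^3 + 42*x^2 + 134*x + 126
Second-derivative test at each critical point:
  f''(-6) = -30 < 0 → local maximum
  f''(-4) = 6 > 0 → local minimum
  f''(-3) = -6 < 0 → local maximum
  f''(-1) = 30 > 0 → local minimum

Critical points: x = -6 (local maximum); x = -4 (local minimum); x = -3 (local maximum); x = -1 (local minimum)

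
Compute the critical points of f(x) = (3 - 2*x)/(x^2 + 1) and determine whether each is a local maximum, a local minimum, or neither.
f'(x) = 2*(x^2 - 3*x - 1)/(x^4 + 2*x^2 + 1)

Solve f'(x) = 0:
  f'(x) = 2*(x^2 - 3*x - 1)/(x^2 + 1)^2; the denominator is positive wherever f is defined, so f'(x) = 0 ⇔ 2*x^2 - 6*x - 2 = 0.
  Factor: 2*x^2 - 6*x - 2 = 2*(x^2 - 3*x - 1); x^2 - 3*x - 1 = 0 has no rational roots; quadratic formula: x = (3 ± √13)/2.
  ⇒ x = 3/2 - sqrt(13)/2 ≈ -0.3028, 3/2 + sqrt(13)/2 ≈ 3.3028

f''(x) = 2*(4*x^2*(3 - 2*x) + 3*(2*x - 1)*(x^2 + 1))/(x^2 + 1)^3
Second-derivative test at each critical point:
  f''(-0.3028) = -6.0509 < 0 → local maximum
  f''(3.3028) = 0.0509 > 0 → local minimum

Critical points: x = 3/2 - sqrt(13)/2 ≈ -0.3028 (local maximum); x = 3/2 + sqrt(13)/2 ≈ 3.3028 (local minimum)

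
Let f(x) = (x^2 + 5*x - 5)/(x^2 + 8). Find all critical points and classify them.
f'(x) = (-5*x^2 + 26*x + 40)/(x^4 + 16*x^2 + 64)

Solve f'(x) = 0:
  f'(x) = -(5*x^2 - 26*x - 40)/(x^2 + 8)^2; the denominator is positive wherever f is defined, so f'(x) = 0 ⇔ -5*x^2 + 26*x + 40 = 0.
  5*x^2 - 26*x - 40 = 0 has no rational roots; quadratic formula: x = (26 ± √1476)/10.
  ⇒ x = 13/5 - 3*sqrt(41)/5 ≈ -1.2419, 13/5 + 3*sqrt(41)/5 ≈ 6.4419

f''(x) = 2*(5*x^3 - 39*x^2 - 120*x + 104)/(x^6 + 24*x^4 + 192*x^2 + 512)
Second-derivative test at each critical point:
  f''(-1.2419) = 0.4219 > 0 → local minimum
  f''(6.4419) = -0.0157 < 0 → local maximum

Critical points: x = 13/5 - 3*sqrt(41)/5 ≈ -1.2419 (local minimum); x = 13/5 + 3*sqrt(41)/5 ≈ 6.4419 (local maximum)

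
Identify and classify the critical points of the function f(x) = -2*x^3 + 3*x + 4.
f'(x) = 3 - 6*x^2

Solve f'(x) = 0:
  Factor: 3 - 6*x^2 = -3*(2*x^2 - 1); 2*x^2 - 1 = 0 has no rational roots; quadratic formula: x = (0 ± √8)/4.
  ⇒ x = -sqrt(2)/2 ≈ -0.7071, sqrt(2)/2 ≈ 0.7071

f''(x) = -12*x
Second-derivative test at each critical point:
  f''(-0.7071) = 8.4853 > 0 → local minimum
  f''(0.7071) = -8.4853 < 0 → local maximum

Critical points: x = -sqrt(2)/2 ≈ -0.7071 (local minimum); x = sqrt(2)/2 ≈ 0.7071 (local maximum)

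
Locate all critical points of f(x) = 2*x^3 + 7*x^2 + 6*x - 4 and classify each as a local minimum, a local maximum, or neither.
f'(x) = 6*x^2 + 14*x + 6

Solve f'(x) = 0:
  Factor: 6*x^2 + 14*x + 6 = 2*(3*x^2 + 7*x + 3); 3*x^2 + 7*x + 3 = 0 has no rational roots; quadratic formula: x = (-7 ± √13)/6.
  ⇒ x = -7/6 - sqrt(13)/6 ≈ -1.7676, -7/6 + sqrt(13)/6 ≈ -0.5657

f''(x) = 12*x + 14
Second-derivative test at each critical point:
  f''(-1.7676) = -7.2111 < 0 → local maximum
  f''(-0.5657) = 7.2111 > 0 → local minimum

Critical points: x = -7/6 - sqrt(13)/6 ≈ -1.7676 (local maximum); x = -7/6 + sqrt(13)/6 ≈ -0.5657 (local minimum)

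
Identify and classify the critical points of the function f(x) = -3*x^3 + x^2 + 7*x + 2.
f'(x) = -9*x^2 + 2*x + 7

Solve f'(x) = 0:
  Factor: -9*x^2 + 2*x + 7 = -(x - 1)*(9*x + 7) = 0.
  ⇒ x = -7/9, 1

f''(x) = 2 - 18*x
Second-derivative test at each critical point:
  f''(-7/9) = 16 > 0 → local minimum
  f''(1) = -16 < 0 → local maximum

Critical points: x = -7/9 (local minimum); x = 1 (local maximum)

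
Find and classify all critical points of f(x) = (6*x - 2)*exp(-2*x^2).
f'(x) = 2*(-4*x*(3*x - 1) + 3)*exp(-2*x^2)

Solve f'(x) = 0:
  f'(x) = (-24*x^2 + 8*x + 6)·exp(-2*x^2) and exp(-2*x^2) > 0 for every x, so f'(x) = 0 ⇔ -24*x^2 + 8*x + 6 = 0.
  Factor: -24*x^2 + 8*x + 6 = -2*(12*x^2 - 4*x - 3); 12*x^2 - 4*x - 3 = 0 has no rational roots; quadratic formula: x = (4 ± √160)/24.
  ⇒ x = 1/6 - sqrt(10)/6 ≈ -0.3604, 1/6 + sqrt(10)/6 ≈ 0.6937

f''(x) = 8*(4*x^2*(3*x - 1) - 9*x + 1)*exp(-2*x^2)
Second-derivative test at each critical point:
  f''(-0.3604) = 19.5112 > 0 → local minimum
  f''(0.6937) = -9.6626 < 0 → local maximum

Critical points: x = 1/6 - sqrt(10)/6 ≈ -0.3604 (local minimum); x = 1/6 + sqrt(10)/6 ≈ 0.6937 (local maximum)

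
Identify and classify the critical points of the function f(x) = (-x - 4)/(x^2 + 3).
f'(x) = (-x^2 + 2*x*(x + 4) - 3)/(x^2 + 3)^2

Solve f'(x) = 0:
  f'(x) = (x^2 + 8*x - 3)/(x^2 + 3)^2; the denominator is positive wherever f is defined, so f'(x) = 0 ⇔ x^2 + 8*x - 3 = 0.
  x^2 + 8*x - 3 = 0 has no rational roots; quadratic formula: x = (-8 ± √76)/2.
  ⇒ x = -sqrt(19) - 4 ≈ -8.3589, -4 + sqrt(19) ≈ 0.3589

f''(x) = 2*(-4*x^2*(x + 4) + (3*x + 4)*(x^2 + 3))/(x^2 + 3)^3
Second-derivative test at each critical point:
  f''(-8.3589) = -0.0016 < 0 → local maximum
  f''(0.3589) = 0.8905 > 0 → local minimum

Critical points: x = -sqrt(19) - 4 ≈ -8.3589 (local maximum); x = -4 + sqrt(19) ≈ 0.3589 (local minimum)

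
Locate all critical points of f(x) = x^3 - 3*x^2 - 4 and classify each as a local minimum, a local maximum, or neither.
f'(x) = 3*x*(x - 2)

Solve f'(x) = 0:
  Factor: 3*x^2 - 6*x = 3*x*(x - 2) = 0.
  ⇒ x = 0, 2

f''(x) = 6*x - 6
Second-derivative test at each critical point:
  f''(0) = -6 < 0 → local maximum
  f''(2) = 6 > 0 → local minimum

Critical points: x = 0 (local maximum); x = 2 (local minimum)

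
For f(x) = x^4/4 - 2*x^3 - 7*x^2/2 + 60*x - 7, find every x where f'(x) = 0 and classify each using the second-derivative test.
f'(x) = x^3 - 6*x^2 - 7*x + 60

Solve f'(x) = 0:
  Factor: x^3 - 6*x^2 - 7*x + 60 = (x - 5)*(x - 4)*(x + 3) = 0.
  ⇒ x = -3, 4, 5

f''(x) = 3*x^2 - 12*x - 7
Second-derivative test at each critical point:
  f''(-3) = 56 > 0 → local minimum
  f''(4) = -7 < 0 → local maximum
  f''(5) = 8 > 0 → local minimum

Critical points: x = -3 (local minimum); x = 4 (local maximum); x = 5 (local minimum)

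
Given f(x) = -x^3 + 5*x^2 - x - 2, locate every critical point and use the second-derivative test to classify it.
f'(x) = -3*x^2 + 10*x - 1

Solve f'(x) = 0:
  3*x^2 - 10*x + 1 = 0 has no rational roots; quadratic formula: x = (10 ± √88)/6.
  ⇒ x = 5/3 - sqrt(22)/3 ≈ 0.1032, sqrt(22)/3 + 5/3 ≈ 3.2301

f''(x) = 10 - 6*x
Second-derivative test at each critical point:
  f''(0.1032) = 9.3808 > 0 → local minimum
  f''(3.2301) = -9.3808 < 0 → local maximum

Critical points: x = 5/3 - sqrt(22)/3 ≈ 0.1032 (local minimum); x = sqrt(22)/3 + 5/3 ≈ 3.2301 (local maximum)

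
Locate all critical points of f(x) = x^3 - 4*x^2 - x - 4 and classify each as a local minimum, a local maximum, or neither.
f'(x) = 3*x^2 - 8*x - 1

Solve f'(x) = 0:
  3*x^2 - 8*x - 1 = 0 has no rational roots; quadratic formula: x = (8 ± √76)/6.
  ⇒ x = 4/3 - sqrt(19)/3 ≈ -0.1196, 4/3 + sqrt(19)/3 ≈ 2.7863

f''(x) = 6*x - 8
Second-derivative test at each critical point:
  f''(-0.1196) = -8.7178 < 0 → local maximum
  f''(2.7863) = 8.7178 > 0 → local minimum

Critical points: x = 4/3 - sqrt(19)/3 ≈ -0.1196 (local maximum); x = 4/3 + sqrt(19)/3 ≈ 2.7863 (local minimum)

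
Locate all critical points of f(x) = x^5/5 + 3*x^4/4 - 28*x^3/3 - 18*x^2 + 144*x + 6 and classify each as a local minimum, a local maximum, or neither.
f'(x) = x^4 + 3*x^3 - 28*x^2 - 36*x + 144

Solve f'(x) = 0:
  Factor: x^4 + 3*x^3 - 28*x^2 - 36*x + 144 = (x - 4)*(x - 2)*(x + 3)*(x + 6) = 0.
  ⇒ x = -6, -3, 2, 4

f''(x) = 4*x^3 + 9*x^2 - 56*x - 36
Second-derivative test at each critical point:
  f''(-6) = -240 < 0 → local maximum
  f''(-3) = 105 > 0 → local minimum
  f''(2) = -80 < 0 → local maximum
  f''(4) = 140 > 0 → local minimum

Critical points: x = -6 (local maximum); x = -3 (local minimum); x = 2 (local maximum); x = 4 (local minimum)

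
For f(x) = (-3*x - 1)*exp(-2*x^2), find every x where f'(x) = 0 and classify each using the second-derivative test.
f'(x) = (4*x*(3*x + 1) - 3)*exp(-2*x^2)

Solve f'(x) = 0:
  f'(x) = (12*x^2 + 4*x - 3)·exp(-2*x^2) and exp(-2*x^2) > 0 for every x, so f'(x) = 0 ⇔ 12*x^2 + 4*x - 3 = 0.
  12*x^2 + 4*x - 3 = 0 has no rational roots; quadratic formula: x = (-4 ± √160)/24.
  ⇒ x = -sqrt(10)/6 - 1/6 ≈ -0.6937, -1/6 + sqrt(10)/6 ≈ 0.3604

f''(x) = 4*(-12*x^3 - 4*x^2 + 9*x + 1)*exp(-2*x^2)
Second-derivative test at each critical point:
  f''(-0.6937) = -4.8313 < 0 → local maximum
  f''(0.3604) = 9.7556 > 0 → local minimum

Critical points: x = -sqrt(10)/6 - 1/6 ≈ -0.6937 (local maximum); x = -1/6 + sqrt(10)/6 ≈ 0.3604 (local minimum)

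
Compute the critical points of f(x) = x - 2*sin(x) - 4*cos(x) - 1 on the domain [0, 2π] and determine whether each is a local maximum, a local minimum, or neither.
f'(x) = 4*sin(x) - 2*cos(x) + 1

Solve f'(x) = 0 on [0, 2π]:
  f'(x) = 0 ⇔ 4*sin(x) - 2*cos(x) = -1. Write the left side as R·cos(x + φ) with R = √((-2)² + (-4)²) = 2*sqrt(5), cos φ = -sqrt(5)/5, sin φ = -2*sqrt(5)/5; then cos(x + φ) = -sqrt(5)/10. Solve for x and keep the solutions lying in [0, 2π].
  ⇒ x = atan((-2 + sqrt(19))/(1 + 2*sqrt(19))) ≈ 0.2381, atan((-sqrt(19) - 2)/(1 - 2*sqrt(19))) + pi ≈ 3.8308

f''(x) = 2*sin(x) + 4*cos(x)
Second-derivative test at each critical point:
  f''(0.2381) = 4.3589 > 0 → local minimum
  f''(3.8308) = -4.3589 < 0 → local maximum

Critical points: x = atan((-2 + sqrt(19))/(1 + 2*sqrt(19))) ≈ 0.2381 (local minimum); x = atan((-sqrt(19) - 2)/(1 - 2*sqrt(19))) + pi ≈ 3.8308 (local maximum)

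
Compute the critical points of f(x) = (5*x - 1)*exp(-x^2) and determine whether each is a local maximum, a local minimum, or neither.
f'(x) = (-2*x*(5*x - 1) + 5)*exp(-x^2)

Solve f'(x) = 0:
  f'(x) = (-10*x^2 + 2*x + 5)·exp(-x^2) and exp(-x^2) > 0 for every x, so f'(x) = 0 ⇔ -10*x^2 + 2*x + 5 = 0.
  10*x^2 - 2*x - 5 = 0 has no rational roots; quadratic formula: x = (2 ± √204)/20.
  ⇒ x = 1/10 - sqrt(51)/10 ≈ -0.6141, 1/10 + sqrt(51)/10 ≈ 0.8141

f''(x) = 2*(2*x^2*(5*x - 1) - 15*x + 1)*exp(-x^2)
Second-derivative test at each critical point:
  f''(-0.6141) = 9.7952 > 0 → local minimum
  f''(0.8141) = -7.3613 < 0 → local maximum

Critical points: x = 1/10 - sqrt(51)/10 ≈ -0.6141 (local minimum); x = 1/10 + sqrt(51)/10 ≈ 0.8141 (local maximum)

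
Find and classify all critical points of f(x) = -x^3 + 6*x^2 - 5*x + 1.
f'(x) = -3*x^2 + 12*x - 5

Solve f'(x) = 0:
  3*x^2 - 12*x + 5 = 0 has no rational roots; quadratic formula: x = (12 ± √84)/6.
  ⇒ x = 2 - sqrt(21)/3 ≈ 0.4725, sqrt(21)/3 + 2 ≈ 3.5275

f''(x) = 12 - 6*x
Second-derivative test at each critical point:
  f''(0.4725) = 9.1652 > 0 → local minimum
  f''(3.5275) = -9.1652 < 0 → local maximum

Critical points: x = 2 - sqrt(21)/3 ≈ 0.4725 (local minimum); x = sqrt(21)/3 + 2 ≈ 3.5275 (local maximum)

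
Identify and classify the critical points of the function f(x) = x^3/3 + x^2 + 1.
f'(x) = x*(x + 2)

Solve f'(x) = 0:
  Factor: x^2 + 2*x = x*(x + 2) = 0.
  ⇒ x = -2, 0

f''(x) = 2*x + 2
Second-derivative test at each critical point:
  f''(-2) = -2 < 0 → local maximum
  f''(0) = 2 > 0 → local minimum

Critical points: x = -2 (local maximum); x = 0 (local minimum)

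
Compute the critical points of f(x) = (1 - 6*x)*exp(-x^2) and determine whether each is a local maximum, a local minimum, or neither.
f'(x) = 2*(x*(6*x - 1) - 3)*exp(-x^2)

Solve f'(x) = 0:
  f'(x) = (12*x^2 - 2*x - 6)·exp(-x^2) and exp(-x^2) > 0 for every x, so f'(x) = 0 ⇔ 12*x^2 - 2*x - 6 = 0.
  Factor: 12*x^2 - 2*x - 6 = 2*(6*x^2 - x - 3); 6*x^2 - x - 3 = 0 has no rational roots; quadratic formula: x = (1 ± √73)/12.
  ⇒ x = 1/12 - sqrt(73)/12 ≈ -0.6287, 1/12 + sqrt(73)/12 ≈ 0.7953

f''(x) = 2*(2*x^2*(1 - 6*x) + 18*x - 1)*exp(-x^2)
Second-derivative test at each critical point:
  f''(-0.6287) = -11.5093 < 0 → local maximum
  f''(0.7953) = 9.0777 > 0 → local minimum

Critical points: x = 1/12 - sqrt(73)/12 ≈ -0.6287 (local maximum); x = 1/12 + sqrt(73)/12 ≈ 0.7953 (local minimum)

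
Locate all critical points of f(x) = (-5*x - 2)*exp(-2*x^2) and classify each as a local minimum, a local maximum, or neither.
f'(x) = (4*x*(5*x + 2) - 5)*exp(-2*x^2)

Solve f'(x) = 0:
  f'(x) = (20*x^2 + 8*x - 5)·exp(-2*x^2) and exp(-2*x^2) > 0 for every x, so f'(x) = 0 ⇔ 20*x^2 + 8*x - 5 = 0.
  20*x^2 + 8*x - 5 = 0 has no rational roots; quadratic formula: x = (-8 ± √464)/40.
  ⇒ x = -sqrt(29)/10 - 1/5 ≈ -0.7385, -1/5 + sqrt(29)/10 ≈ 0.3385

f''(x) = 4*(-20*x^3 - 8*x^2 + 15*x + 2)*exp(-2*x^2)
Second-derivative test at each critical point:
  f''(-0.7385) = -7.2364 < 0 → local maximum
  f''(0.3385) = 17.1287 > 0 → local minimum

Critical points: x = -sqrt(29)/10 - 1/5 ≈ -0.7385 (local maximum); x = -1/5 + sqrt(29)/10 ≈ 0.3385 (local minimum)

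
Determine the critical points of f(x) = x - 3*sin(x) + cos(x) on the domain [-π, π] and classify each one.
f'(x) = -sin(x) - 3*cos(x) + 1

Solve f'(x) = 0 on [-π, π]:
  f'(x) = 0 ⇔ -sin(x) - 3*cos(x) = -1. Write the left side as R·cos(x + φ) with R = √((-3)² + 1²) = sqrt(10), cos φ = -3*sqrt(10)/10, sin φ = sqrt(10)/10; then cos(x + φ) = -sqrt(10)/10. Solve for x and keep the solutions lying in [-π, π].
  ⇒ x = -atan(4/3) ≈ -0.9273, pi/2 ≈ 1.5708

f''(x) = 3*sin(x) - cos(x)
Second-derivative test at each critical point:
  f''(-0.9273) = -3 < 0 → local maximum
  f''(1.5708) = 3 > 0 → local minimum

Critical points: x = -atan(4/3) ≈ -0.9273 (local maximum); x = pi/2 ≈ 1.5708 (local minimum)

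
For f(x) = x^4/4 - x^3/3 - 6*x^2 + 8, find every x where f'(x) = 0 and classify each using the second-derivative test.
f'(x) = x*(x^2 - x - 12)

Solve f'(x) = 0:
  Factor: x^3 - x^2 - 12*x = x*(x - 4)*(x + 3) = 0.
  ⇒ x = -3, 0, 4

f''(x) = 3*x^2 - 2*x - 12
Second-derivative test at each critical point:
  f''(-3) = 21 > 0 → local minimum
  f''(0) = -12 < 0 → local maximum
  f''(4) = 28 > 0 → local minimum

Critical points: x = -3 (local minimum); x = 0 (local maximum); x = 4 (local minimum)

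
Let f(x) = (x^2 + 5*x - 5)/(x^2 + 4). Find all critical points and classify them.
f'(x) = (-5*x^2 + 18*x + 20)/(x^4 + 8*x^2 + 16)

Solve f'(x) = 0:
  f'(x) = -(5*x^2 - 18*x - 20)/(x^2 + 4)^2; the denominator is positive wherever f is defined, so f'(x) = 0 ⇔ -5*x^2 + 18*x + 20 = 0.
  5*x^2 - 18*x - 20 = 0 has no rational roots; quadratic formula: x = (18 ± √724)/10.
  ⇒ x = 9/5 - sqrt(181)/5 ≈ -0.8907, 9/5 + sqrt(181)/5 ≈ 4.4907

f''(x) = 2*(5*x^3 - 27*x^2 - 60*x + 36)/(x^6 + 12*x^4 + 48*x^2 + 64)
Second-derivative test at each critical point:
  f''(-0.8907) = 1.1711 > 0 → local minimum
  f''(4.4907) = -0.0461 < 0 → local maximum

Critical points: x = 9/5 - sqrt(181)/5 ≈ -0.8907 (local minimum); x = 9/5 + sqrt(181)/5 ≈ 4.4907 (local maximum)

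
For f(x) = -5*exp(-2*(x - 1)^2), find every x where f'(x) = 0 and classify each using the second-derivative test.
f'(x) = 20*(x - 1)*exp(-2*(x - 1)^2)

Solve f'(x) = 0:
  f'(x) = (20*x - 20)·exp(-2*(x - 1)^2) and exp(-2*(x - 1)^2) > 0 for every x, so f'(x) = 0 ⇔ 20*x - 20 = 0.
  Factor: 20*x - 20 = 20*(x - 1) = 0.
  ⇒ x = 1

f''(x) = 20*(1 - 4*(x - 1)^2)*exp(-2*(x - 1)^2)
Second-derivative test at each critical point:
  f''(1) = 20 > 0 → local minimum

Critical points: x = 1 (local minimum)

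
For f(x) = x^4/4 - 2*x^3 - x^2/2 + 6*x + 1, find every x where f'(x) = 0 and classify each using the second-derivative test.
f'(x) = x^3 - 6*x^2 - x + 6

Solve f'(x) = 0:
  Factor: x^3 - 6*x^2 - x + 6 = (x - 6)*(x - 1)*(x + 1) = 0.
  ⇒ x = -1, 1, 6

f''(x) = 3*x^2 - 12*x - 1
Second-derivative test at each critical point:
  f''(-1) = 14 > 0 → local minimum
  f''(1) = -10 < 0 → local maximum
  f''(6) = 35 > 0 → local minimum

Critical points: x = -1 (local minimum); x = 1 (local maximum); x = 6 (local minimum)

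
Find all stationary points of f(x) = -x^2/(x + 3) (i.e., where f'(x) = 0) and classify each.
f'(x) = x*(-x - 6)/(x + 3)^2

Solve f'(x) = 0:
  f'(x) = -x*(x + 6)/(x + 3)^2; the denominator is positive wherever f is defined, so f'(x) = 0 ⇔ -x^2 - 6*x = 0.
  Factor: -x^2 - 6*x = -x*(x + 6) = 0.
  ⇒ x = -6, 0

f''(x) = -18/(x^3 + 9*x^2 + 27*x + 27)
Second-derivative test at each critical point:
  f''(-6) = 2/3 > 0 → local minimum
  f''(0) = -2/3 < 0 → local maximum

Critical points: x = -6 (local minimum); x = 0 (local maximum)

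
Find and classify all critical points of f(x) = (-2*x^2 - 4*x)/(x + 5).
f'(x) = 2*(-x^2 - 10*x - 10)/(x^2 + 10*x + 25)

Solve f'(x) = 0:
  f'(x) = -2*(x^2 + 10*x + 10)/(x + 5)^2; the denominator is positive wherever f is defined, so f'(x) = 0 ⇔ -2*x^2 - 20*x - 20 = 0.
  Factor: -2*x^2 - 20*x - 20 = -2*(x^2 + 10*x + 10); x^2 + 10*x + 10 = 0 has no rational roots; quadratic formula: x = (-10 ± √60)/2.
  ⇒ x = -5 - sqrt(15) ≈ -8.8730, -5 + sqrt(15) ≈ -1.1270

f''(x) = -60/(x^3 + 15*x^2 + 75*x + 125)
Second-derivative test at each critical point:
  f''(-8.8730) = 1.0328 > 0 → local minimum
  f''(-1.1270) = -1.0328 < 0 → local maximum

Critical points: x = -5 - sqrt(15) ≈ -8.8730 (local minimum); x = -5 + sqrt(15) ≈ -1.1270 (local maximum)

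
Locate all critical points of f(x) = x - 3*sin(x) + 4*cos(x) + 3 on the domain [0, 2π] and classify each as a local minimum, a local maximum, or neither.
f'(x) = -4*sin(x) - 3*cos(x) + 1

Solve f'(x) = 0 on [0, 2π]:
  f'(x) = 0 ⇔ -4*sin(x) - 3*cos(x) = -1. Write the left side as R·cos(x + φ) with R = √((-3)² + 4²) = 5, cos φ = -3/5, sin φ = 4/5; then cos(x + φ) = -1/5. Solve for x and keep the solutions lying in [0, 2π].
  ⇒ x = atan((4 + 6*sqrt(6))/(3 - 8*sqrt(6))) + pi ≈ 2.2967, atan((4 - 6*sqrt(6))/(3 + 8*sqrt(6))) + 2*pi ≈ 5.8410

f''(x) = 3*sin(x) - 4*cos(x)
Second-derivative test at each critical point:
  f''(2.2967) = 4.8990 > 0 → local minimum
  f''(5.8410) = -4.8990 < 0 → local maximum

Critical points: x = atan((4 + 6*sqrt(6))/(3 - 8*sqrt(6))) + pi ≈ 2.2967 (local minimum); x = atan((4 - 6*sqrt(6))/(3 + 8*sqrt(6))) + 2*pi ≈ 5.8410 (local maximum)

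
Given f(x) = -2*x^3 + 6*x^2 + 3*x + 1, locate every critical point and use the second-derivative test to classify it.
f'(x) = -6*x^2 + 12*x + 3

Solve f'(x) = 0:
  Factor: -6*x^2 + 12*x + 3 = -3*(2*x^2 - 4*x - 1); 2*x^2 - 4*x - 1 = 0 has no rational roots; quadratic formula: x = (4 ± √24)/4.
  ⇒ x = 1 - sqrt(6)/2 ≈ -0.2247, 1 + sqrt(6)/2 ≈ 2.2247

f''(x) = 12 - 12*x
Second-derivative test at each critical point:
  f''(-0.2247) = 14.6969 > 0 → local minimum
  f''(2.2247) = -14.6969 < 0 → local maximum

Critical points: x = 1 - sqrt(6)/2 ≈ -0.2247 (local minimum); x = 1 + sqrt(6)/2 ≈ 2.2247 (local maximum)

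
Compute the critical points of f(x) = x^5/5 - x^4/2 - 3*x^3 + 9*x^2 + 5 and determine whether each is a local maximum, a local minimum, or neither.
f'(x) = x*(x^3 - 2*x^2 - 9*x + 18)

Solve f'(x) = 0:
  Factor: x^4 - 2*x^3 - 9*x^2 + 18*x = x*(x - 3)*(x - 2)*(x + 3) = 0.
  ⇒ x = -3, 0, 2, 3

f''(x) = 4*x^3 - 6*x^2 - 18*x + 18
Second-derivative test at each critical point:
  f''(-3) = -90 < 0 → local maximum
  f''(0) = 18 > 0 → local minimum
  f''(2) = -10 < 0 → local maximum
  f''(3) = 18 > 0 → local minimum

Critical points: x = -3 (local maximum); x = 0 (local minimum); x = 2 (local maximum); x = 3 (local minimum)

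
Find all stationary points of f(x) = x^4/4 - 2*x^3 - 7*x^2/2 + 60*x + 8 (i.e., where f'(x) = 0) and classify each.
f'(x) = x^3 - 6*x^2 - 7*x + 60

Solve f'(x) = 0:
  Factor: x^3 - 6*x^2 - 7*x + 60 = (x - 5)*(x - 4)*(x + 3) = 0.
  ⇒ x = -3, 4, 5

f''(x) = 3*x^2 - 12*x - 7
Second-derivative test at each critical point:
  f''(-3) = 56 > 0 → local minimum
  f''(4) = -7 < 0 → local maximum
  f''(5) = 8 > 0 → local minimum

Critical points: x = -3 (local minimum); x = 4 (local maximum); x = 5 (local minimum)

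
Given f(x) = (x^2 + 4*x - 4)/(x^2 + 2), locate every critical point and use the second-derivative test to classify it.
f'(x) = 4*(-x^2 + 3*x + 2)/(x^4 + 4*x^2 + 4)

Solve f'(x) = 0:
  f'(x) = -4*(x^2 - 3*x - 2)/(x^2 + 2)^2; the denominator is positive wherever f is defined, so f'(x) = 0 ⇔ -4*x^2 + 12*x + 8 = 0.
  Factor: -4*x^2 + 12*x + 8 = -4*(x^2 - 3*x - 2); x^2 - 3*x - 2 = 0 has no rational roots; quadratic formula: x = (3 ± √17)/2.
  ⇒ x = 3/2 - sqrt(17)/2 ≈ -0.5616, 3/2 + sqrt(17)/2 ≈ 3.5616

f''(x) = 4*(2*x^3 - 9*x^2 - 12*x + 6)/(x^6 + 6*x^4 + 12*x^2 + 8)
Second-derivative test at each critical point:
  f''(-0.5616) = 3.0765 > 0 → local minimum
  f''(3.5616) = -0.0765 < 0 → local maximum

Critical points: x = 3/2 - sqrt(17)/2 ≈ -0.5616 (local minimum); x = 3/2 + sqrt(17)/2 ≈ 3.5616 (local maximum)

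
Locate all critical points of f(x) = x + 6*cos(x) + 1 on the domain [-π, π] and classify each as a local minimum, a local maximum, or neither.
f'(x) = 1 - 6*sin(x)

Solve f'(x) = 0 on [-π, π]:
  f'(x) = 0 ⇔ sin(x) = 1/6, i.e. x = arcsin(1/6) + 2nπ or x = π − arcsin(1/6) + 2nπ; keep the solutions lying in [-π, π].
  ⇒ x = asin(1/6) ≈ 0.1674, pi - asin(1/6) ≈ 2.9741

f''(x) = -6*cos(x)
Second-derivative test at each critical point:
  f''(0.1674) = -5.9161 < 0 → local maximum
  f''(2.9741) = 5.9161 > 0 → local minimum

Critical points: x = asin(1/6) ≈ 0.1674 (local maximum); x = pi - asin(1/6) ≈ 2.9741 (local minimum)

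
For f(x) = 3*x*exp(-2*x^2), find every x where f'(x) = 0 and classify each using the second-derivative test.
f'(x) = 3*(1 - 4*x^2)*exp(-2*x^2)

Solve f'(x) = 0:
  f'(x) = (3 - 12*x^2)·exp(-2*x^2) and exp(-2*x^2) > 0 for every x, so f'(x) = 0 ⇔ 3 - 12*x^2 = 0.
  Factor: 3 - 12*x^2 = -3*(2*x - 1)*(2*x + 1) = 0.
  ⇒ x = -1/2, 1/2

f''(x) = (48*x^3 - 36*x)*exp(-2*x^2)
Second-derivative test at each critical point:
  f''(-1/2) = 7.2784 > 0 → local minimum
  f''(1/2) = -7.2784 < 0 → local maximum

Critical points: x = -1/2 (local minimum); x = 1/2 (local maximum)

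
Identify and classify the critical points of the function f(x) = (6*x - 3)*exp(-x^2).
f'(x) = 6*(-x*(2*x - 1) + 1)*exp(-x^2)

Solve f'(x) = 0:
  f'(x) = (-12*x^2 + 6*x + 6)·exp(-x^2) and exp(-x^2) > 0 for every x, so f'(x) = 0 ⇔ -12*x^2 + 6*x + 6 = 0.
  Factor: -12*x^2 + 6*x + 6 = -6*(x - 1)*(2*x + 1) = 0.
  ⇒ x = -1/2, 1

f''(x) = 6*(2*x^2*(2*x - 1) - 6*x + 1)*exp(-x^2)
Second-derivative test at each critical point:
  f''(-1/2) = 14.0184 > 0 → local minimum
  f''(1) = -6.6218 < 0 → local maximum

Critical points: x = -1/2 (local minimum); x = 1 (local maximum)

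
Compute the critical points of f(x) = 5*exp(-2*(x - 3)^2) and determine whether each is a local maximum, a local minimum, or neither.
f'(x) = 20*(3 - x)*exp(-2*(x - 3)^2)

Solve f'(x) = 0:
  f'(x) = (60 - 20*x)·exp(-2*(x - 3)^2) and exp(-2*(x - 3)^2) > 0 for every x, so f'(x) = 0 ⇔ 60 - 20*x = 0.
  Factor: 60 - 20*x = -20*(x - 3) = 0.
  ⇒ x = 3

f''(x) = 20*(4*(x - 3)^2 - 1)*exp(-2*(x - 3)^2)
Second-derivative test at each critical point:
  f''(3) = -20 < 0 → local maximum

Critical points: x = 3 (local maximum)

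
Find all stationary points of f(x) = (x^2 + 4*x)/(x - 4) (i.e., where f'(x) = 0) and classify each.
f'(x) = (x^2 - 8*x - 16)/(x^2 - 8*x + 16)

Solve f'(x) = 0:
  f'(x) = (x^2 - 8*x - 16)/(x - 4)^2; the denominator is positive wherever f is defined, so f'(x) = 0 ⇔ x^2 - 8*x - 16 = 0.
  x^2 - 8*x - 16 = 0 has no rational roots; quadratic formula: x = (8 ± √128)/2.
  ⇒ x = 4 - 4*sqrt(2) ≈ -1.6569, 4 + 4*sqrt(2) ≈ 9.6569

f''(x) = 64/(x^3 - 12*x^2 + 48*x - 64)
Second-derivative test at each critical point:
  f''(-1.6569) = -0.3536 < 0 → local maximum
  f''(9.6569) = 0.3536 > 0 → local minimum

Critical points: x = 4 - 4*sqrt(2) ≈ -1.6569 (local maximum); x = 4 + 4*sqrt(2) ≈ 9.6569 (local minimum)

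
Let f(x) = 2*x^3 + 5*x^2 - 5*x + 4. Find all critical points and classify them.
f'(x) = 6*x^2 + 10*x - 5

Solve f'(x) = 0:
  6*x^2 + 10*x - 5 = 0 has no rational roots; quadratic formula: x = (-10 ± √220)/12.
  ⇒ x = -sqrt(55)/6 - 5/6 ≈ -2.0694, -5/6 + sqrt(55)/6 ≈ 0.4027

f''(x) = 12*x + 10
Second-derivative test at each critical point:
  f''(-2.0694) = -14.8324 < 0 → local maximum
  f''(0.4027) = 14.8324 > 0 → local minimum

Critical points: x = -sqrt(55)/6 - 5/6 ≈ -2.0694 (local maximum); x = -5/6 + sqrt(55)/6 ≈ 0.4027 (local minimum)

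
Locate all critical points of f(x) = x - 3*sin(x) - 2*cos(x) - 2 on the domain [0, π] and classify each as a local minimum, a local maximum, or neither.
f'(x) = 2*sin(x) - 3*cos(x) + 1

Solve f'(x) = 0 on [0, π]:
  f'(x) = 0 ⇔ 2*sin(x) - 3*cos(x) = -1. Write the left side as R·cos(x + φ) with R = √((-3)² + (-2)²) = sqrt(13), cos φ = -3*sqrt(13)/13, sin φ = -2*sqrt(13)/13; then cos(x + φ) = -sqrt(13)/13. Solve for x and keep the solutions lying in [0, π].
  ⇒ x = atan((-2 + 6*sqrt(3))/(3 + 4*sqrt(3))) ≈ 0.7018

f''(x) = 3*sin(x) + 2*cos(x)
Second-derivative test at each critical point:
  f''(0.7018) = 3.4641 > 0 → local minimum

Critical points: x = atan((-2 + 6*sqrt(3))/(3 + 4*sqrt(3))) ≈ 0.7018 (local minimum)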